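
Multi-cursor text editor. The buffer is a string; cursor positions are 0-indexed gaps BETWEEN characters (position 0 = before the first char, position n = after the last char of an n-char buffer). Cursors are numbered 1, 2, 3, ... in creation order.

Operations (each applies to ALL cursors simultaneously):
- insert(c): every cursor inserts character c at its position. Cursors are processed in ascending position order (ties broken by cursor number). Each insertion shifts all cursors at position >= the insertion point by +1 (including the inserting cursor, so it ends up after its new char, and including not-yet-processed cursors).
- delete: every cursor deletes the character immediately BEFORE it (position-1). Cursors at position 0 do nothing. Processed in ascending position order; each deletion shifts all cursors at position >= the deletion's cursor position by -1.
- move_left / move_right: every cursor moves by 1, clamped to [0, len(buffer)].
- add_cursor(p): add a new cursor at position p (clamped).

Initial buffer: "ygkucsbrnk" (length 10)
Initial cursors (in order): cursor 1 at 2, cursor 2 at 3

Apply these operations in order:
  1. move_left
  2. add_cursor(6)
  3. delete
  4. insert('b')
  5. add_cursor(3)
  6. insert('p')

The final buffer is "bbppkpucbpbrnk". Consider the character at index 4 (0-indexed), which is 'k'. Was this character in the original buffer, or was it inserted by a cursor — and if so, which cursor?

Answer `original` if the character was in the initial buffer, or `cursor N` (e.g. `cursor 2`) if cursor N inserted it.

Answer: original

Derivation:
After op 1 (move_left): buffer="ygkucsbrnk" (len 10), cursors c1@1 c2@2, authorship ..........
After op 2 (add_cursor(6)): buffer="ygkucsbrnk" (len 10), cursors c1@1 c2@2 c3@6, authorship ..........
After op 3 (delete): buffer="kucbrnk" (len 7), cursors c1@0 c2@0 c3@3, authorship .......
After op 4 (insert('b')): buffer="bbkucbbrnk" (len 10), cursors c1@2 c2@2 c3@6, authorship 12...3....
After op 5 (add_cursor(3)): buffer="bbkucbbrnk" (len 10), cursors c1@2 c2@2 c4@3 c3@6, authorship 12...3....
After op 6 (insert('p')): buffer="bbppkpucbpbrnk" (len 14), cursors c1@4 c2@4 c4@6 c3@10, authorship 1212.4..33....
Authorship (.=original, N=cursor N): 1 2 1 2 . 4 . . 3 3 . . . .
Index 4: author = original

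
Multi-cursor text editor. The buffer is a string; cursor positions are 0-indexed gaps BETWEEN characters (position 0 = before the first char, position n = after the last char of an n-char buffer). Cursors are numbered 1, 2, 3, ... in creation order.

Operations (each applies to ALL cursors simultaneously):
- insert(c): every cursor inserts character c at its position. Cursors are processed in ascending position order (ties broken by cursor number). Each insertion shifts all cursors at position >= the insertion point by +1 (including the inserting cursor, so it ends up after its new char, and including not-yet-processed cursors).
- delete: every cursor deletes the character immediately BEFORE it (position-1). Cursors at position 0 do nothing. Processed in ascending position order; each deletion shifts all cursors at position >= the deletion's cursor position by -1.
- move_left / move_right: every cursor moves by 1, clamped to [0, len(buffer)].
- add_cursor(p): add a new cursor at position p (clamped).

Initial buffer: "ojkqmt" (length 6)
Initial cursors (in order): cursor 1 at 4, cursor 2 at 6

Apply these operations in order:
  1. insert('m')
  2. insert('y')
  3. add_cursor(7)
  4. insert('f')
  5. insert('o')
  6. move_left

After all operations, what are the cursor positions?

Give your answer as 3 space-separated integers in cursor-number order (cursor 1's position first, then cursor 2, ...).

After op 1 (insert('m')): buffer="ojkqmmtm" (len 8), cursors c1@5 c2@8, authorship ....1..2
After op 2 (insert('y')): buffer="ojkqmymtmy" (len 10), cursors c1@6 c2@10, authorship ....11..22
After op 3 (add_cursor(7)): buffer="ojkqmymtmy" (len 10), cursors c1@6 c3@7 c2@10, authorship ....11..22
After op 4 (insert('f')): buffer="ojkqmyfmftmyf" (len 13), cursors c1@7 c3@9 c2@13, authorship ....111.3.222
After op 5 (insert('o')): buffer="ojkqmyfomfotmyfo" (len 16), cursors c1@8 c3@11 c2@16, authorship ....1111.33.2222
After op 6 (move_left): buffer="ojkqmyfomfotmyfo" (len 16), cursors c1@7 c3@10 c2@15, authorship ....1111.33.2222

Answer: 7 15 10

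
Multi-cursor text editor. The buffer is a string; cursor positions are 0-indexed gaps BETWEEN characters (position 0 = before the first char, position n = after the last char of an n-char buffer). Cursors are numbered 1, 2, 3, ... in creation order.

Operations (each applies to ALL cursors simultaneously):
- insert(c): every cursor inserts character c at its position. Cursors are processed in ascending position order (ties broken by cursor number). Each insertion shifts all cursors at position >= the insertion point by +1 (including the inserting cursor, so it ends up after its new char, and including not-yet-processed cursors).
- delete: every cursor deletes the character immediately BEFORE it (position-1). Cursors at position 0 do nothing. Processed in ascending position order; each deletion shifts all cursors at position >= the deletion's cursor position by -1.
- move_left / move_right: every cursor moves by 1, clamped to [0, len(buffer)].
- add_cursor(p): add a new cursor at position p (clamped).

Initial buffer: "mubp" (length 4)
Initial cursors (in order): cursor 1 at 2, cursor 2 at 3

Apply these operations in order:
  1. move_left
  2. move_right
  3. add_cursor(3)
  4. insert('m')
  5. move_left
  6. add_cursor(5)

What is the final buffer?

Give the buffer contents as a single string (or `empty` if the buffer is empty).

Answer: mumbmmp

Derivation:
After op 1 (move_left): buffer="mubp" (len 4), cursors c1@1 c2@2, authorship ....
After op 2 (move_right): buffer="mubp" (len 4), cursors c1@2 c2@3, authorship ....
After op 3 (add_cursor(3)): buffer="mubp" (len 4), cursors c1@2 c2@3 c3@3, authorship ....
After op 4 (insert('m')): buffer="mumbmmp" (len 7), cursors c1@3 c2@6 c3@6, authorship ..1.23.
After op 5 (move_left): buffer="mumbmmp" (len 7), cursors c1@2 c2@5 c3@5, authorship ..1.23.
After op 6 (add_cursor(5)): buffer="mumbmmp" (len 7), cursors c1@2 c2@5 c3@5 c4@5, authorship ..1.23.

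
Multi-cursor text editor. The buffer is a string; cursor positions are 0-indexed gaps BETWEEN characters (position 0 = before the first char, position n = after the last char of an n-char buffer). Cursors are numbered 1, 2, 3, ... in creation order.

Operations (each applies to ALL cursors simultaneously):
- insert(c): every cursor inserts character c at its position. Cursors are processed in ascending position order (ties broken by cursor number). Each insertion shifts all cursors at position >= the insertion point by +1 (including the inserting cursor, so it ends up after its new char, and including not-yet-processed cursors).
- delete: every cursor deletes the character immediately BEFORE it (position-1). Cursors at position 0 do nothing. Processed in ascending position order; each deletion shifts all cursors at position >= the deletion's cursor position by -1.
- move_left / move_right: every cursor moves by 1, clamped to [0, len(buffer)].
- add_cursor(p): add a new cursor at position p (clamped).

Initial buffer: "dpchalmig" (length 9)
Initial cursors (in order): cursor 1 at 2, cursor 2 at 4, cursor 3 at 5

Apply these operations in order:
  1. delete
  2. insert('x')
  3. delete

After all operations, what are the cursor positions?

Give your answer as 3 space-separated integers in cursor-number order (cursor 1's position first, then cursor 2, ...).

Answer: 1 2 2

Derivation:
After op 1 (delete): buffer="dclmig" (len 6), cursors c1@1 c2@2 c3@2, authorship ......
After op 2 (insert('x')): buffer="dxcxxlmig" (len 9), cursors c1@2 c2@5 c3@5, authorship .1.23....
After op 3 (delete): buffer="dclmig" (len 6), cursors c1@1 c2@2 c3@2, authorship ......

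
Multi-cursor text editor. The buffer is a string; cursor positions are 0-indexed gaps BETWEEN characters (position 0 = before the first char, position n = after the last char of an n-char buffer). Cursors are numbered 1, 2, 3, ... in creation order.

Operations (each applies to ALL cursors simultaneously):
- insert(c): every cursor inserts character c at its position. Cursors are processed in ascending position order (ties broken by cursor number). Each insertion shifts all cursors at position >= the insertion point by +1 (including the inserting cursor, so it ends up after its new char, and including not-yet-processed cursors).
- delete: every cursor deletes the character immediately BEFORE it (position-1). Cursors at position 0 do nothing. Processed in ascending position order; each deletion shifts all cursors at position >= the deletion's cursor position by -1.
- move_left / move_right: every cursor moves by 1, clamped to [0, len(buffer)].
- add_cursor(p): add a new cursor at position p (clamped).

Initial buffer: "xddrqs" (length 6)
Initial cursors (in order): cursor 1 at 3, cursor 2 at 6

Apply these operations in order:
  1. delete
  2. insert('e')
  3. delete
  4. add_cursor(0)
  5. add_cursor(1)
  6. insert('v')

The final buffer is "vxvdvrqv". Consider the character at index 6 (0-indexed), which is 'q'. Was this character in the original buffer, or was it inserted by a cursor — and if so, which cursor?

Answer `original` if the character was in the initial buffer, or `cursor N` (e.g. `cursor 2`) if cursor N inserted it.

After op 1 (delete): buffer="xdrq" (len 4), cursors c1@2 c2@4, authorship ....
After op 2 (insert('e')): buffer="xderqe" (len 6), cursors c1@3 c2@6, authorship ..1..2
After op 3 (delete): buffer="xdrq" (len 4), cursors c1@2 c2@4, authorship ....
After op 4 (add_cursor(0)): buffer="xdrq" (len 4), cursors c3@0 c1@2 c2@4, authorship ....
After op 5 (add_cursor(1)): buffer="xdrq" (len 4), cursors c3@0 c4@1 c1@2 c2@4, authorship ....
After op 6 (insert('v')): buffer="vxvdvrqv" (len 8), cursors c3@1 c4@3 c1@5 c2@8, authorship 3.4.1..2
Authorship (.=original, N=cursor N): 3 . 4 . 1 . . 2
Index 6: author = original

Answer: original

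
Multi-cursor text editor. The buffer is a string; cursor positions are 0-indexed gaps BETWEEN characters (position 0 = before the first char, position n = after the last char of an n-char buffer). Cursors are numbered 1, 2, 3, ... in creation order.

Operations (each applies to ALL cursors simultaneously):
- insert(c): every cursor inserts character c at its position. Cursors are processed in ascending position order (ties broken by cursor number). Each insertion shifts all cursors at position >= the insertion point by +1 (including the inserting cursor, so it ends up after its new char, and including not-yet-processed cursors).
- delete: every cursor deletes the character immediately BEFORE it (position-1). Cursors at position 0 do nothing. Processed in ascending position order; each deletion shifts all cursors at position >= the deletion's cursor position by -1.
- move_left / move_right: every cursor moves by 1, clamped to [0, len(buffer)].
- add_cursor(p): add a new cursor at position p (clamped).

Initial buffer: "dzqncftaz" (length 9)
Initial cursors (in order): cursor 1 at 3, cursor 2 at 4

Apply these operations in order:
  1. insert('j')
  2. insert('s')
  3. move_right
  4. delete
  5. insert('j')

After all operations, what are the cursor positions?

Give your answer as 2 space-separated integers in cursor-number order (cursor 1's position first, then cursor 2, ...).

After op 1 (insert('j')): buffer="dzqjnjcftaz" (len 11), cursors c1@4 c2@6, authorship ...1.2.....
After op 2 (insert('s')): buffer="dzqjsnjscftaz" (len 13), cursors c1@5 c2@8, authorship ...11.22.....
After op 3 (move_right): buffer="dzqjsnjscftaz" (len 13), cursors c1@6 c2@9, authorship ...11.22.....
After op 4 (delete): buffer="dzqjsjsftaz" (len 11), cursors c1@5 c2@7, authorship ...1122....
After op 5 (insert('j')): buffer="dzqjsjjsjftaz" (len 13), cursors c1@6 c2@9, authorship ...111222....

Answer: 6 9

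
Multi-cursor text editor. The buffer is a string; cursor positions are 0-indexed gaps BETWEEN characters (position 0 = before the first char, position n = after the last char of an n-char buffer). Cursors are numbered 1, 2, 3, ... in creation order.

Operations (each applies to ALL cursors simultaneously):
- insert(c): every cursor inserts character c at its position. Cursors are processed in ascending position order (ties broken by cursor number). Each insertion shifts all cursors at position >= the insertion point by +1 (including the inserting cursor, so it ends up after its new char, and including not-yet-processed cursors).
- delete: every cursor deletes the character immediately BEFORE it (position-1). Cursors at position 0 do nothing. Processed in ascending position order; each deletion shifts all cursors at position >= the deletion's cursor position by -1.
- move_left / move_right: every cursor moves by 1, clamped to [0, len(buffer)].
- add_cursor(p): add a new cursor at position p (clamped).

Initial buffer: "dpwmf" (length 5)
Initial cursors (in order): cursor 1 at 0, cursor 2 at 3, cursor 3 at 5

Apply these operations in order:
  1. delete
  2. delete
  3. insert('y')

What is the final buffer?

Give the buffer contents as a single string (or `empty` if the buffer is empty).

Answer: ydyy

Derivation:
After op 1 (delete): buffer="dpm" (len 3), cursors c1@0 c2@2 c3@3, authorship ...
After op 2 (delete): buffer="d" (len 1), cursors c1@0 c2@1 c3@1, authorship .
After op 3 (insert('y')): buffer="ydyy" (len 4), cursors c1@1 c2@4 c3@4, authorship 1.23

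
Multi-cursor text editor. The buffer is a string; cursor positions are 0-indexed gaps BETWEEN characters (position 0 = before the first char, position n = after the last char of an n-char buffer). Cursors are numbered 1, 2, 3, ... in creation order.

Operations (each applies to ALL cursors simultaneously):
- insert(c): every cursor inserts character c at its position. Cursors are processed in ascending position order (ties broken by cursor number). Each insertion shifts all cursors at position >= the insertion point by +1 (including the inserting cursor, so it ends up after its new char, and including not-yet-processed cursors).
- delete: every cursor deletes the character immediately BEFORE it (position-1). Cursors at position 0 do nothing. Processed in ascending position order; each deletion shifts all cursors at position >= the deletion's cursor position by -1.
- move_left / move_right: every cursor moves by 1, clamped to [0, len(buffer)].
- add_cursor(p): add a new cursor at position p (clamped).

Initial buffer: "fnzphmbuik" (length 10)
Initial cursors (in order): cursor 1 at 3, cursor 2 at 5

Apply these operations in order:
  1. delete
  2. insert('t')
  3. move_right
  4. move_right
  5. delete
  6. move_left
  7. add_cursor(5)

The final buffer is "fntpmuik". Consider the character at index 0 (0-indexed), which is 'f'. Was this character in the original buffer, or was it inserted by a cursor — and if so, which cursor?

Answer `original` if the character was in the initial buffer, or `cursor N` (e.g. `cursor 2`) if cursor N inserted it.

Answer: original

Derivation:
After op 1 (delete): buffer="fnpmbuik" (len 8), cursors c1@2 c2@3, authorship ........
After op 2 (insert('t')): buffer="fntptmbuik" (len 10), cursors c1@3 c2@5, authorship ..1.2.....
After op 3 (move_right): buffer="fntptmbuik" (len 10), cursors c1@4 c2@6, authorship ..1.2.....
After op 4 (move_right): buffer="fntptmbuik" (len 10), cursors c1@5 c2@7, authorship ..1.2.....
After op 5 (delete): buffer="fntpmuik" (len 8), cursors c1@4 c2@5, authorship ..1.....
After op 6 (move_left): buffer="fntpmuik" (len 8), cursors c1@3 c2@4, authorship ..1.....
After op 7 (add_cursor(5)): buffer="fntpmuik" (len 8), cursors c1@3 c2@4 c3@5, authorship ..1.....
Authorship (.=original, N=cursor N): . . 1 . . . . .
Index 0: author = original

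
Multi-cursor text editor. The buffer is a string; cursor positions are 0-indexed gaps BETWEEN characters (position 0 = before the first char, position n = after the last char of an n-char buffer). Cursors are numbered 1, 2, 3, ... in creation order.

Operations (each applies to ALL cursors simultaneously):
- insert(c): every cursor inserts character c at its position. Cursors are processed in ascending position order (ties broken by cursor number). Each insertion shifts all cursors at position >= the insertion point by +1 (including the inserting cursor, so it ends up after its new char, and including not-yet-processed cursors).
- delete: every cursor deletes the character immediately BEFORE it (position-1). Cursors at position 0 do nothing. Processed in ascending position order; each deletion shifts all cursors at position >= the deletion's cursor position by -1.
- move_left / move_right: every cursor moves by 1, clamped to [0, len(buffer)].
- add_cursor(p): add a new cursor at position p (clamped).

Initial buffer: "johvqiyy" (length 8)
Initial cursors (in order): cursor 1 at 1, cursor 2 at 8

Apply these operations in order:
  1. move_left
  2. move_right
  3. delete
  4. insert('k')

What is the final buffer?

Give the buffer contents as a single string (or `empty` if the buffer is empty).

After op 1 (move_left): buffer="johvqiyy" (len 8), cursors c1@0 c2@7, authorship ........
After op 2 (move_right): buffer="johvqiyy" (len 8), cursors c1@1 c2@8, authorship ........
After op 3 (delete): buffer="ohvqiy" (len 6), cursors c1@0 c2@6, authorship ......
After op 4 (insert('k')): buffer="kohvqiyk" (len 8), cursors c1@1 c2@8, authorship 1......2

Answer: kohvqiyk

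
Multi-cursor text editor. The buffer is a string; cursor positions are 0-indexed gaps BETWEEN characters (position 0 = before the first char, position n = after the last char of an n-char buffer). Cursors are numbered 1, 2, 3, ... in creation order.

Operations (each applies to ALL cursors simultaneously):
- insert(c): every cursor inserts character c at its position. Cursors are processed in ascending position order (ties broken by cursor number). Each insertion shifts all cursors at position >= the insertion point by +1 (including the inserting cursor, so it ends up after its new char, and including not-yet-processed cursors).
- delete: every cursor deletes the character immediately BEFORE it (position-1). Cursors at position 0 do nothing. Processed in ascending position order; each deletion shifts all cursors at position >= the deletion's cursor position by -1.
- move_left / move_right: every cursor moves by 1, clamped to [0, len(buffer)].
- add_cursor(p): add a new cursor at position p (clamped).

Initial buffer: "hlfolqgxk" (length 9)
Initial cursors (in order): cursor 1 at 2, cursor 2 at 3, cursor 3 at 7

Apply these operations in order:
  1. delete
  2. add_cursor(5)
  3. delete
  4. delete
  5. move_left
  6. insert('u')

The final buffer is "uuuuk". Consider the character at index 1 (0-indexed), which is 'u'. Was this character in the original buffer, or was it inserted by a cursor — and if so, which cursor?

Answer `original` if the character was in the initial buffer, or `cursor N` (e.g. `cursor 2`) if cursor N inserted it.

Answer: cursor 2

Derivation:
After op 1 (delete): buffer="holqxk" (len 6), cursors c1@1 c2@1 c3@4, authorship ......
After op 2 (add_cursor(5)): buffer="holqxk" (len 6), cursors c1@1 c2@1 c3@4 c4@5, authorship ......
After op 3 (delete): buffer="olk" (len 3), cursors c1@0 c2@0 c3@2 c4@2, authorship ...
After op 4 (delete): buffer="k" (len 1), cursors c1@0 c2@0 c3@0 c4@0, authorship .
After op 5 (move_left): buffer="k" (len 1), cursors c1@0 c2@0 c3@0 c4@0, authorship .
After op 6 (insert('u')): buffer="uuuuk" (len 5), cursors c1@4 c2@4 c3@4 c4@4, authorship 1234.
Authorship (.=original, N=cursor N): 1 2 3 4 .
Index 1: author = 2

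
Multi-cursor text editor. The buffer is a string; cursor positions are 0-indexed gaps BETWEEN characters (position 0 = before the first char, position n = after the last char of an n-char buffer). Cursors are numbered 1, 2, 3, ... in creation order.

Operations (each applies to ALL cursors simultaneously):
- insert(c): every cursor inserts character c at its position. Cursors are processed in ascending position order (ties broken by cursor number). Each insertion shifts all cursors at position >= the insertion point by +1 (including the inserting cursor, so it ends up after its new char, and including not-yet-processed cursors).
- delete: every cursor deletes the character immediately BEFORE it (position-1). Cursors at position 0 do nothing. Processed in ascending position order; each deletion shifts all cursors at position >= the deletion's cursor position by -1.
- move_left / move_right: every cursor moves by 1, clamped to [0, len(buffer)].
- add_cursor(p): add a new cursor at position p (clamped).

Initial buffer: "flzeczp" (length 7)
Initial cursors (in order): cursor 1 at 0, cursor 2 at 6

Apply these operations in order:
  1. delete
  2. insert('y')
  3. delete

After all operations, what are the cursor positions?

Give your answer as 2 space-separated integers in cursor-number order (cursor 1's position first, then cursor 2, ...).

After op 1 (delete): buffer="flzecp" (len 6), cursors c1@0 c2@5, authorship ......
After op 2 (insert('y')): buffer="yflzecyp" (len 8), cursors c1@1 c2@7, authorship 1.....2.
After op 3 (delete): buffer="flzecp" (len 6), cursors c1@0 c2@5, authorship ......

Answer: 0 5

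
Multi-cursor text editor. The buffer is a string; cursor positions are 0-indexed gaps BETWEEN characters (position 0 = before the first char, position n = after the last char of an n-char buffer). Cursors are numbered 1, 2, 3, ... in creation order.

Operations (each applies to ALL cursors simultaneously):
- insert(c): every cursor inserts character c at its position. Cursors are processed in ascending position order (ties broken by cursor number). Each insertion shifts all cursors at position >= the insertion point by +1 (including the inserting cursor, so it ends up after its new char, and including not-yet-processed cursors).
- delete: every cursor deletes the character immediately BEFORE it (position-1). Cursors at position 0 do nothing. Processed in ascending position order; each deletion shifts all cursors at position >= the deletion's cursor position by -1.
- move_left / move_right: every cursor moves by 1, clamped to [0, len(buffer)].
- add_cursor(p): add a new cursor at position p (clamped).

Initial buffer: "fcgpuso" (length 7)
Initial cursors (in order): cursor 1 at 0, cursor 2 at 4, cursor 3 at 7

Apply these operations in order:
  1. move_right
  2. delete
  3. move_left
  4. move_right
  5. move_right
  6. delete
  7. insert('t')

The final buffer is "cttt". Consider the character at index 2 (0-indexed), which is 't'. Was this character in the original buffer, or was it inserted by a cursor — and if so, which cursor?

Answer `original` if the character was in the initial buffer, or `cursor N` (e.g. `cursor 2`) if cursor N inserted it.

Answer: cursor 2

Derivation:
After op 1 (move_right): buffer="fcgpuso" (len 7), cursors c1@1 c2@5 c3@7, authorship .......
After op 2 (delete): buffer="cgps" (len 4), cursors c1@0 c2@3 c3@4, authorship ....
After op 3 (move_left): buffer="cgps" (len 4), cursors c1@0 c2@2 c3@3, authorship ....
After op 4 (move_right): buffer="cgps" (len 4), cursors c1@1 c2@3 c3@4, authorship ....
After op 5 (move_right): buffer="cgps" (len 4), cursors c1@2 c2@4 c3@4, authorship ....
After op 6 (delete): buffer="c" (len 1), cursors c1@1 c2@1 c3@1, authorship .
After op 7 (insert('t')): buffer="cttt" (len 4), cursors c1@4 c2@4 c3@4, authorship .123
Authorship (.=original, N=cursor N): . 1 2 3
Index 2: author = 2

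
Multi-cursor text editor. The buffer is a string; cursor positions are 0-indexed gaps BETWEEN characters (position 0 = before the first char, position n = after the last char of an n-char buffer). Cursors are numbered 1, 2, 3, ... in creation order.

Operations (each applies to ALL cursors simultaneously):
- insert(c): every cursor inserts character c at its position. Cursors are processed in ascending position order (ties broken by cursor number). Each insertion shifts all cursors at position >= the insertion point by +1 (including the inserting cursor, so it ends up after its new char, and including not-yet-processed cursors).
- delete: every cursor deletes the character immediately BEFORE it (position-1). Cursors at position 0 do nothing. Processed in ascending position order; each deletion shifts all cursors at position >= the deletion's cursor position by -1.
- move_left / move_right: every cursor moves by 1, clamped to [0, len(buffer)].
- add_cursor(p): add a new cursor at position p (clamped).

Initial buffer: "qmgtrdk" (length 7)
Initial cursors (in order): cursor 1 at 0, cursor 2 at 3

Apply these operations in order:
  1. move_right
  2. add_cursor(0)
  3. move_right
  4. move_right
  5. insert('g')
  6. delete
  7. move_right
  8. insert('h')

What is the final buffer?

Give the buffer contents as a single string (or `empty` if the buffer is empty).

Answer: qmghthrdkh

Derivation:
After op 1 (move_right): buffer="qmgtrdk" (len 7), cursors c1@1 c2@4, authorship .......
After op 2 (add_cursor(0)): buffer="qmgtrdk" (len 7), cursors c3@0 c1@1 c2@4, authorship .......
After op 3 (move_right): buffer="qmgtrdk" (len 7), cursors c3@1 c1@2 c2@5, authorship .......
After op 4 (move_right): buffer="qmgtrdk" (len 7), cursors c3@2 c1@3 c2@6, authorship .......
After op 5 (insert('g')): buffer="qmgggtrdgk" (len 10), cursors c3@3 c1@5 c2@9, authorship ..3.1...2.
After op 6 (delete): buffer="qmgtrdk" (len 7), cursors c3@2 c1@3 c2@6, authorship .......
After op 7 (move_right): buffer="qmgtrdk" (len 7), cursors c3@3 c1@4 c2@7, authorship .......
After op 8 (insert('h')): buffer="qmghthrdkh" (len 10), cursors c3@4 c1@6 c2@10, authorship ...3.1...2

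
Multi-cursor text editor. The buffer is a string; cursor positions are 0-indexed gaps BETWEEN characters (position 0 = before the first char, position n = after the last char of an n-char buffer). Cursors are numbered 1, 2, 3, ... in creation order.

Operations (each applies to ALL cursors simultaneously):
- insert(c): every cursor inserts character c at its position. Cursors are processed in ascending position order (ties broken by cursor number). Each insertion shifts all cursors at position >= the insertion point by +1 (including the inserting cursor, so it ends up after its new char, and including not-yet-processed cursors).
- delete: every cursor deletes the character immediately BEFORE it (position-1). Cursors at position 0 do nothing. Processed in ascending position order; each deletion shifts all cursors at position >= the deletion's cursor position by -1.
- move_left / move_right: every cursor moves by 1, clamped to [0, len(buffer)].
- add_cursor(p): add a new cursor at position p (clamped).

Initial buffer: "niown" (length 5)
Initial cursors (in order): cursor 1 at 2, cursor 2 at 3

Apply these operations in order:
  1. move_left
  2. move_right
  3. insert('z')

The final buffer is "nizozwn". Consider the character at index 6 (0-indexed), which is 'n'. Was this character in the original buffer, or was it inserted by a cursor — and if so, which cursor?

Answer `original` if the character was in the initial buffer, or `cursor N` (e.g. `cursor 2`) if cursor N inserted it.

After op 1 (move_left): buffer="niown" (len 5), cursors c1@1 c2@2, authorship .....
After op 2 (move_right): buffer="niown" (len 5), cursors c1@2 c2@3, authorship .....
After op 3 (insert('z')): buffer="nizozwn" (len 7), cursors c1@3 c2@5, authorship ..1.2..
Authorship (.=original, N=cursor N): . . 1 . 2 . .
Index 6: author = original

Answer: original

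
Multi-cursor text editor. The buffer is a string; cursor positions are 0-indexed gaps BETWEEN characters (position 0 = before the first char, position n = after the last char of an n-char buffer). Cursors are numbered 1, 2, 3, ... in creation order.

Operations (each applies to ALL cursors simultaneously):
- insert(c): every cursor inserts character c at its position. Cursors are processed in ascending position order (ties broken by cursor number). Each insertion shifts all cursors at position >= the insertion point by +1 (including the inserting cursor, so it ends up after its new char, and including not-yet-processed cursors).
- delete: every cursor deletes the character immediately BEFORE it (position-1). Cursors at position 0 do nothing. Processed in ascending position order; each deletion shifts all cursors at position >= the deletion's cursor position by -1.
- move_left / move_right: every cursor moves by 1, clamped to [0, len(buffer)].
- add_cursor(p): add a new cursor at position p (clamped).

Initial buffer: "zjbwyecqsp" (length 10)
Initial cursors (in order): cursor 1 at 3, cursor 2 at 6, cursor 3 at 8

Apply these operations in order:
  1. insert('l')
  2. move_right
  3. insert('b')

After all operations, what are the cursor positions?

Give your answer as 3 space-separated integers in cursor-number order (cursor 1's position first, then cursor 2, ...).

After op 1 (insert('l')): buffer="zjblwyelcqlsp" (len 13), cursors c1@4 c2@8 c3@11, authorship ...1...2..3..
After op 2 (move_right): buffer="zjblwyelcqlsp" (len 13), cursors c1@5 c2@9 c3@12, authorship ...1...2..3..
After op 3 (insert('b')): buffer="zjblwbyelcbqlsbp" (len 16), cursors c1@6 c2@11 c3@15, authorship ...1.1..2.2.3.3.

Answer: 6 11 15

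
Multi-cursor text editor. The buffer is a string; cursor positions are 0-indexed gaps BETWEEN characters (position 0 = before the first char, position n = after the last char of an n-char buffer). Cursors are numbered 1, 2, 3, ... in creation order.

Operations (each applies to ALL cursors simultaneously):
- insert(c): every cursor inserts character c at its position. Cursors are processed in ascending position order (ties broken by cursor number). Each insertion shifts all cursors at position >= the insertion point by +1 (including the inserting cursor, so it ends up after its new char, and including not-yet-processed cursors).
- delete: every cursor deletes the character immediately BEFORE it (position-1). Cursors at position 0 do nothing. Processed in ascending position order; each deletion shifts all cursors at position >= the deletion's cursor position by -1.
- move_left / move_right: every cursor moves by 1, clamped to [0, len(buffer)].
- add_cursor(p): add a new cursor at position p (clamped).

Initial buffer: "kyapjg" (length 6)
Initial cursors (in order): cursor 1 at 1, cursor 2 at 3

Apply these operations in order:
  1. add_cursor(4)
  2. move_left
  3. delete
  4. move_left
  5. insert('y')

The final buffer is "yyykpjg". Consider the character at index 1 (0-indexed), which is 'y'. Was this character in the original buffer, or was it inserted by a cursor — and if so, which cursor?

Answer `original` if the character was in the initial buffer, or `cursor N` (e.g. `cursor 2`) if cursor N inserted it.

Answer: cursor 2

Derivation:
After op 1 (add_cursor(4)): buffer="kyapjg" (len 6), cursors c1@1 c2@3 c3@4, authorship ......
After op 2 (move_left): buffer="kyapjg" (len 6), cursors c1@0 c2@2 c3@3, authorship ......
After op 3 (delete): buffer="kpjg" (len 4), cursors c1@0 c2@1 c3@1, authorship ....
After op 4 (move_left): buffer="kpjg" (len 4), cursors c1@0 c2@0 c3@0, authorship ....
After op 5 (insert('y')): buffer="yyykpjg" (len 7), cursors c1@3 c2@3 c3@3, authorship 123....
Authorship (.=original, N=cursor N): 1 2 3 . . . .
Index 1: author = 2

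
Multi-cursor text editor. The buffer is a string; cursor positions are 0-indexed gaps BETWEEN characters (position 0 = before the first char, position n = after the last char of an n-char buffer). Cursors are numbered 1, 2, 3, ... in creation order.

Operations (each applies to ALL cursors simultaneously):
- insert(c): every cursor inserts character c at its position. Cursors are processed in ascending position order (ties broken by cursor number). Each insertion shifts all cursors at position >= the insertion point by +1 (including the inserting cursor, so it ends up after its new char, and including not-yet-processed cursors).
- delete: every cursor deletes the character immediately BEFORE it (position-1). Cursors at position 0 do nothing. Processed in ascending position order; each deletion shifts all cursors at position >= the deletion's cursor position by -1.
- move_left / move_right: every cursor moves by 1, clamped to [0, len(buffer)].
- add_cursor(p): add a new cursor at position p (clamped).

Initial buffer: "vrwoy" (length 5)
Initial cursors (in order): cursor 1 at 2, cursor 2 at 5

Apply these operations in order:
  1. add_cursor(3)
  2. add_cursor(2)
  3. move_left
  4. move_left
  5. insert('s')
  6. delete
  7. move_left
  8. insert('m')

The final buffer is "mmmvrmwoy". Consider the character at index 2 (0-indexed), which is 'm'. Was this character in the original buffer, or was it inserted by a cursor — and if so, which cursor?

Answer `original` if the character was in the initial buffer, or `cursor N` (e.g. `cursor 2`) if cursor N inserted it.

Answer: cursor 4

Derivation:
After op 1 (add_cursor(3)): buffer="vrwoy" (len 5), cursors c1@2 c3@3 c2@5, authorship .....
After op 2 (add_cursor(2)): buffer="vrwoy" (len 5), cursors c1@2 c4@2 c3@3 c2@5, authorship .....
After op 3 (move_left): buffer="vrwoy" (len 5), cursors c1@1 c4@1 c3@2 c2@4, authorship .....
After op 4 (move_left): buffer="vrwoy" (len 5), cursors c1@0 c4@0 c3@1 c2@3, authorship .....
After op 5 (insert('s')): buffer="ssvsrwsoy" (len 9), cursors c1@2 c4@2 c3@4 c2@7, authorship 14.3..2..
After op 6 (delete): buffer="vrwoy" (len 5), cursors c1@0 c4@0 c3@1 c2@3, authorship .....
After op 7 (move_left): buffer="vrwoy" (len 5), cursors c1@0 c3@0 c4@0 c2@2, authorship .....
After op 8 (insert('m')): buffer="mmmvrmwoy" (len 9), cursors c1@3 c3@3 c4@3 c2@6, authorship 134..2...
Authorship (.=original, N=cursor N): 1 3 4 . . 2 . . .
Index 2: author = 4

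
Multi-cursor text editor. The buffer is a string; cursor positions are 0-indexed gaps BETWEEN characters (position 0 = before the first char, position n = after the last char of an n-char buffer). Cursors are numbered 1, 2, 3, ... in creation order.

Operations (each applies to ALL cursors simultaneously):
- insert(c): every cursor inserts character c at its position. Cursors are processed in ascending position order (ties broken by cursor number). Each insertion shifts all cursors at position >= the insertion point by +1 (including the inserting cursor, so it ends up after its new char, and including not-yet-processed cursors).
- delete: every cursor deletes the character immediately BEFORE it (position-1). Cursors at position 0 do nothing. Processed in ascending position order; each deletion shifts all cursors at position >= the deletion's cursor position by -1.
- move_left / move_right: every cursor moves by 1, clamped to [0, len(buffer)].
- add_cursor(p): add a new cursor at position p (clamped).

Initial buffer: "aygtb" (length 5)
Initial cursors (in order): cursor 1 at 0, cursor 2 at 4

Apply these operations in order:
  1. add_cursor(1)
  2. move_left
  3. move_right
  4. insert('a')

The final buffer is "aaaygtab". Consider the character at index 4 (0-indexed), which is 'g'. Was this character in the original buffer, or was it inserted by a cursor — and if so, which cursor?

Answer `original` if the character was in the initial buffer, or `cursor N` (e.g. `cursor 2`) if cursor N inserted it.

Answer: original

Derivation:
After op 1 (add_cursor(1)): buffer="aygtb" (len 5), cursors c1@0 c3@1 c2@4, authorship .....
After op 2 (move_left): buffer="aygtb" (len 5), cursors c1@0 c3@0 c2@3, authorship .....
After op 3 (move_right): buffer="aygtb" (len 5), cursors c1@1 c3@1 c2@4, authorship .....
After op 4 (insert('a')): buffer="aaaygtab" (len 8), cursors c1@3 c3@3 c2@7, authorship .13...2.
Authorship (.=original, N=cursor N): . 1 3 . . . 2 .
Index 4: author = original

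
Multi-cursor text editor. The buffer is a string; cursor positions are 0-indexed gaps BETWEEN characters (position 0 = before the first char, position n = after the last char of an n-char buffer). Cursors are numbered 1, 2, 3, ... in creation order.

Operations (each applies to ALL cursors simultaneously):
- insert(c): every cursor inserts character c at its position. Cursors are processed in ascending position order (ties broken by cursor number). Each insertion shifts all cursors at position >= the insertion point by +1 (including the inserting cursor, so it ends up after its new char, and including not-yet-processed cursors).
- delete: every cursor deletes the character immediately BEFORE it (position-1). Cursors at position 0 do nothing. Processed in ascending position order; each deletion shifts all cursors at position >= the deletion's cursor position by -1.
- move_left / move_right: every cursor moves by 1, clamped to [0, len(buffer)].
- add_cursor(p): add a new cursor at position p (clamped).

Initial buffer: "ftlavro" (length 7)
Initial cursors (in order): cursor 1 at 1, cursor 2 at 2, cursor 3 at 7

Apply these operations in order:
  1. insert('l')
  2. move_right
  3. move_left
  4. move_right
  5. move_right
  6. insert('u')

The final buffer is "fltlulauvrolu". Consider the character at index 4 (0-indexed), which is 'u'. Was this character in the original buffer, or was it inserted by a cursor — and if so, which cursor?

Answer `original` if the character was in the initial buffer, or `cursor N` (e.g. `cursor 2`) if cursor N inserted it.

Answer: cursor 1

Derivation:
After op 1 (insert('l')): buffer="fltllavrol" (len 10), cursors c1@2 c2@4 c3@10, authorship .1.2.....3
After op 2 (move_right): buffer="fltllavrol" (len 10), cursors c1@3 c2@5 c3@10, authorship .1.2.....3
After op 3 (move_left): buffer="fltllavrol" (len 10), cursors c1@2 c2@4 c3@9, authorship .1.2.....3
After op 4 (move_right): buffer="fltllavrol" (len 10), cursors c1@3 c2@5 c3@10, authorship .1.2.....3
After op 5 (move_right): buffer="fltllavrol" (len 10), cursors c1@4 c2@6 c3@10, authorship .1.2.....3
After op 6 (insert('u')): buffer="fltlulauvrolu" (len 13), cursors c1@5 c2@8 c3@13, authorship .1.21..2...33
Authorship (.=original, N=cursor N): . 1 . 2 1 . . 2 . . . 3 3
Index 4: author = 1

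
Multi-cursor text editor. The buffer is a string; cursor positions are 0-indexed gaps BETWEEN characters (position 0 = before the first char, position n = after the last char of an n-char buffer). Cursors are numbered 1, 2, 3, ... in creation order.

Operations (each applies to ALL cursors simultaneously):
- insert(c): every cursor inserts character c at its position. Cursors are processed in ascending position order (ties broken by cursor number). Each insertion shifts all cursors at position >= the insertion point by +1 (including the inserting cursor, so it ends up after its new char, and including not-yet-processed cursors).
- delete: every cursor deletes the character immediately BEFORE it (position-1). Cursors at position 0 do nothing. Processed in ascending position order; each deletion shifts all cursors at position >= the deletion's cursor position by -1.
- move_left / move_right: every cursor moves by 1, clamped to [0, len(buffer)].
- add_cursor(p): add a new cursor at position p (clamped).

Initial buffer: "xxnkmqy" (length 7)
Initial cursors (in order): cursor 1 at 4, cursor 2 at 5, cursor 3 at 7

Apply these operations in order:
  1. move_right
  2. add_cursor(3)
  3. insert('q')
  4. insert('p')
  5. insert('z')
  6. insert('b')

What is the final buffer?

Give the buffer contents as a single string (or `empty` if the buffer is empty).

After op 1 (move_right): buffer="xxnkmqy" (len 7), cursors c1@5 c2@6 c3@7, authorship .......
After op 2 (add_cursor(3)): buffer="xxnkmqy" (len 7), cursors c4@3 c1@5 c2@6 c3@7, authorship .......
After op 3 (insert('q')): buffer="xxnqkmqqqyq" (len 11), cursors c4@4 c1@7 c2@9 c3@11, authorship ...4..1.2.3
After op 4 (insert('p')): buffer="xxnqpkmqpqqpyqp" (len 15), cursors c4@5 c1@9 c2@12 c3@15, authorship ...44..11.22.33
After op 5 (insert('z')): buffer="xxnqpzkmqpzqqpzyqpz" (len 19), cursors c4@6 c1@11 c2@15 c3@19, authorship ...444..111.222.333
After op 6 (insert('b')): buffer="xxnqpzbkmqpzbqqpzbyqpzb" (len 23), cursors c4@7 c1@13 c2@18 c3@23, authorship ...4444..1111.2222.3333

Answer: xxnqpzbkmqpzbqqpzbyqpzb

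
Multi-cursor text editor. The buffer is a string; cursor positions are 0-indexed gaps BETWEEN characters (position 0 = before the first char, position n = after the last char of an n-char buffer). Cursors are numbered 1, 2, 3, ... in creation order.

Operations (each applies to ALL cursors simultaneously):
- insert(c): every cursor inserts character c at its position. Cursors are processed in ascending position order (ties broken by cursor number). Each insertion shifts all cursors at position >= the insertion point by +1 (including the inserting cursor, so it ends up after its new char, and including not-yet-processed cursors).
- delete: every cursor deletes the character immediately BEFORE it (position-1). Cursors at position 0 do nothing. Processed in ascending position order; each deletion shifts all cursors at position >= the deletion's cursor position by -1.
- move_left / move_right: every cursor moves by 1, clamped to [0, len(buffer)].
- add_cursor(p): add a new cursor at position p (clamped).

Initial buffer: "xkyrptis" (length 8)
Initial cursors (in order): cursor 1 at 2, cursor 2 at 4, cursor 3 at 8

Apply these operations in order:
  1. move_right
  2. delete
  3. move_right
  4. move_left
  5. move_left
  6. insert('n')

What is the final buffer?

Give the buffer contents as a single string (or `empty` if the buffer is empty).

Answer: xnknrnti

Derivation:
After op 1 (move_right): buffer="xkyrptis" (len 8), cursors c1@3 c2@5 c3@8, authorship ........
After op 2 (delete): buffer="xkrti" (len 5), cursors c1@2 c2@3 c3@5, authorship .....
After op 3 (move_right): buffer="xkrti" (len 5), cursors c1@3 c2@4 c3@5, authorship .....
After op 4 (move_left): buffer="xkrti" (len 5), cursors c1@2 c2@3 c3@4, authorship .....
After op 5 (move_left): buffer="xkrti" (len 5), cursors c1@1 c2@2 c3@3, authorship .....
After op 6 (insert('n')): buffer="xnknrnti" (len 8), cursors c1@2 c2@4 c3@6, authorship .1.2.3..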